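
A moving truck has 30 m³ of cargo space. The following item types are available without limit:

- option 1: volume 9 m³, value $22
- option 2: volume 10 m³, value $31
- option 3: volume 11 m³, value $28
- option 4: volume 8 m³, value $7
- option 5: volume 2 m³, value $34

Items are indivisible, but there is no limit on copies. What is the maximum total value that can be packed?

$510

Best value-per-unit is option 5 at 34/2, and filling with it alone uses volume 15×2=30. No mix of the others beats 15×34 = 510.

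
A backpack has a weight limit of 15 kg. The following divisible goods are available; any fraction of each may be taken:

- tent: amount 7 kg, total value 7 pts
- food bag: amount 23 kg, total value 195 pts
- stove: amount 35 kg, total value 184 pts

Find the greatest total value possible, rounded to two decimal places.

127.17

Take in order of value per unit:
- food bag (195/23 per unit): 15 of 23 → value 15×195/23 = 127.1739, running total 127.17
Total 127.17.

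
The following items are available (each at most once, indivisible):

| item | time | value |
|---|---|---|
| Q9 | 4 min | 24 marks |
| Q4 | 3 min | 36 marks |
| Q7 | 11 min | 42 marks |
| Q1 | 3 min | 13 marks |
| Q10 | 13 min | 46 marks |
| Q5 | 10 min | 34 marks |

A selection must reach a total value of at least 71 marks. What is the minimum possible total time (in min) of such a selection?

Subsets with value ≥ 71, sorted by total time:
- Q9+Q4+Q1: time 10, value 73
- Q4+Q7: time 14, value 78
Minimum time: 10 min.

10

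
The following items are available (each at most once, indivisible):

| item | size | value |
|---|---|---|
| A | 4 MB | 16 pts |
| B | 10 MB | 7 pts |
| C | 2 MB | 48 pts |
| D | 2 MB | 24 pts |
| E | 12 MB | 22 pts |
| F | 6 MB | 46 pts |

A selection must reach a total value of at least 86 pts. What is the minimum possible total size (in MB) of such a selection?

Subsets with value ≥ 86, sorted by total size:
- C+F: size 8, value 94
- A+C+D: size 8, value 88
- C+D+F: size 10, value 118
Minimum size: 8 MB.

8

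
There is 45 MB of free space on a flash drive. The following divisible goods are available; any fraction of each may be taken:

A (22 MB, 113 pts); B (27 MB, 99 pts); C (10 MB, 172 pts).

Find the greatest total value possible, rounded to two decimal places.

332.67

Take in order of value per unit:
- C (172/10 per unit): all 10 → value 172, running total 172.00
- A (113/22 per unit): all 22 → value 113, running total 285.00
- B (99/27 per unit): 13 of 27 → value 13×99/27 = 47.6667, running total 332.67
Total 332.67.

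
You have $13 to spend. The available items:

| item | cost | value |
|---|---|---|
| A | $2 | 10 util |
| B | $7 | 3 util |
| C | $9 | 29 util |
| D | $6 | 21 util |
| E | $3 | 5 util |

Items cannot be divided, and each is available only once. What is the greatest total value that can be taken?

39 util

Check high-value combinations within $13:
- A+C: cost 2+9=11, value 10+29=39
- A+D+E: cost 2+6+3=11, value 10+21+5=36
- C+E: cost 9+3=12, value 29+5=34
- A+D: cost 2+6=8, value 10+21=31
Best: 39 util.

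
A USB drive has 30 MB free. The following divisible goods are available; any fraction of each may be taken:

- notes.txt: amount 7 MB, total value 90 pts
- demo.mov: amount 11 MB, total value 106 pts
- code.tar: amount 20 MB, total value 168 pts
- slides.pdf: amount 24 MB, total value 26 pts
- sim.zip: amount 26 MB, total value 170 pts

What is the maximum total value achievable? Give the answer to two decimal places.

Take in order of value per unit:
- notes.txt (90/7 per unit): all 7 → value 90, running total 90.00
- demo.mov (106/11 per unit): all 11 → value 106, running total 196.00
- code.tar (168/20 per unit): 12 of 20 → value 12×168/20 = 100.8000, running total 296.80
Total 296.80.

296.80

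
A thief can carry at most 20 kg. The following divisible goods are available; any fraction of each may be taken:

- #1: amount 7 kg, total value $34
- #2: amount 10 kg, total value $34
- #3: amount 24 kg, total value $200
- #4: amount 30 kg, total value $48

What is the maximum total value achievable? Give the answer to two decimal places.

Take in order of value per unit:
- #3 (200/24 per unit): 20 of 24 → value 20×200/24 = 166.6667, running total 166.67
Total 166.67.

166.67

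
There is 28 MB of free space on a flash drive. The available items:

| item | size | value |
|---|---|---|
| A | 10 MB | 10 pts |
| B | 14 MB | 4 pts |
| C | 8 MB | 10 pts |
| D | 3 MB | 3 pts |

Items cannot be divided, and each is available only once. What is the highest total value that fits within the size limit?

23 pts

Check high-value combinations within 28 MB:
- A+C+D: size 10+8+3=21, value 10+10+3=23
- A+C: size 10+8=18, value 10+10=20
- B+C+D: size 14+8+3=25, value 4+10+3=17
- A+B+D: size 10+14+3=27, value 10+4+3=17
- B+C: size 14+8=22, value 4+10=14
Best: 23 pts.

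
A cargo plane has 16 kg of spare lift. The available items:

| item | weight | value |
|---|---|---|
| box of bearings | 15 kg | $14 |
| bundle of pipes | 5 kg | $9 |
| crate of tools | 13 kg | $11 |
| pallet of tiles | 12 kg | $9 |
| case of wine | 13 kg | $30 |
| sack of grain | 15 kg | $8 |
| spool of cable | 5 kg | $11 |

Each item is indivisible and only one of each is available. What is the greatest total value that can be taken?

$30

Check high-value combinations within 16 kg:
- case of wine: weight 13, value 30
- bundle of pipes+spool of cable: weight 5+5=10, value 9+11=20
- box of bearings: weight 15, value 14
- spool of cable: weight 5, value 11
- crate of tools: weight 13, value 11
Best: $30.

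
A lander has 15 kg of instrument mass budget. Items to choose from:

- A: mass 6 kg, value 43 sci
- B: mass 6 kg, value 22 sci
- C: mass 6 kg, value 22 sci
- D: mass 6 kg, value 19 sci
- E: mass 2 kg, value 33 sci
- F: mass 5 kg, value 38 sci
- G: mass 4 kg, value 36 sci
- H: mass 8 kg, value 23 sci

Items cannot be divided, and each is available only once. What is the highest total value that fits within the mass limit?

117 sci

Check high-value combinations within 15 kg:
- A+F+G: mass 6+5+4=15, value 43+38+36=117
- A+E+F: mass 6+2+5=13, value 43+33+38=114
- A+E+G: mass 6+2+4=12, value 43+33+36=112
- E+F+G: mass 2+5+4=11, value 33+38+36=107
- A+B+E: mass 6+6+2=14, value 43+22+33=98
Best: 117 sci.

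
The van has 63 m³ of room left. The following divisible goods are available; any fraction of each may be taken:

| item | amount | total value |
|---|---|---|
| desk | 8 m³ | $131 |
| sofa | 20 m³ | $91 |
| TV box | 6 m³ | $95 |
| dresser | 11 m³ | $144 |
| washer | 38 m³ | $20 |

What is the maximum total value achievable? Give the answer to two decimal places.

470.47

Take in order of value per unit:
- desk (131/8 per unit): all 8 → value 131, running total 131.00
- TV box (95/6 per unit): all 6 → value 95, running total 226.00
- dresser (144/11 per unit): all 11 → value 144, running total 370.00
- sofa (91/20 per unit): all 20 → value 91, running total 461.00
- washer (20/38 per unit): 18 of 38 → value 18×20/38 = 9.4737, running total 470.47
Total 470.47.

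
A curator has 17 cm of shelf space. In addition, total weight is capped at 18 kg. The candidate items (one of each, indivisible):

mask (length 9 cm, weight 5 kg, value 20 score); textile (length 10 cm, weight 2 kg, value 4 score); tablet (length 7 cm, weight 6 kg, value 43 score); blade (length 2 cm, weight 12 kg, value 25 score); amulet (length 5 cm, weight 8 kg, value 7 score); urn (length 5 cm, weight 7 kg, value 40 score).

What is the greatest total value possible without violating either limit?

Feasible sets respecting both limits:
- tablet+urn: length 12, weight 13, value 83
- tablet+blade: length 9, weight 18, value 68
- mask+tablet: length 16, weight 11, value 63
Best: 83 score.

83 score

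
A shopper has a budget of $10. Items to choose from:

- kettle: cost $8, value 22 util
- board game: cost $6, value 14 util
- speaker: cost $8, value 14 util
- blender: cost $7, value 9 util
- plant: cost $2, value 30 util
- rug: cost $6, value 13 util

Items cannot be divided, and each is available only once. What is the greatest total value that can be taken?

52 util

This is a 0/1 knapsack; check combinations near the capacity.
- kettle+plant: cost 8+2=10, value 22+30=52
- board game+plant: cost 6+2=8, value 14+30=44
- speaker+plant: cost 8+2=10, value 14+30=44
- plant+rug: cost 2+6=8, value 30+13=43
- blender+plant: cost 7+2=9, value 9+30=39
Best: 52 util.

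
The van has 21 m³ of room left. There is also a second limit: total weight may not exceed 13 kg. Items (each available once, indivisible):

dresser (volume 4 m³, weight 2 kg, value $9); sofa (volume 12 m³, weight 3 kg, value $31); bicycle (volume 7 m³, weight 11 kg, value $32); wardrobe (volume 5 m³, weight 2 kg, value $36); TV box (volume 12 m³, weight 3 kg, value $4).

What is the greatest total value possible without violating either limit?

Feasible sets respecting both limits:
- dresser+sofa+wardrobe: volume 21, weight 7, value 76
- bicycle+wardrobe: volume 12, weight 13, value 68
- sofa+wardrobe: volume 17, weight 5, value 67
- dresser+wardrobe+TV box: volume 21, weight 7, value 49
Best: $76.

$76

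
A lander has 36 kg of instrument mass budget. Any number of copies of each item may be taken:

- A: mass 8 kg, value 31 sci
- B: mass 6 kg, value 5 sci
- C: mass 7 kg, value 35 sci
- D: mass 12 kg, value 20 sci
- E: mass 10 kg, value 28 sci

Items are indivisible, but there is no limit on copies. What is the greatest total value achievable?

Best value-per-unit is C at 35/7, and filling with it alone uses mass 5×7=35. No mix of the others beats 5×35 = 175.

175 sci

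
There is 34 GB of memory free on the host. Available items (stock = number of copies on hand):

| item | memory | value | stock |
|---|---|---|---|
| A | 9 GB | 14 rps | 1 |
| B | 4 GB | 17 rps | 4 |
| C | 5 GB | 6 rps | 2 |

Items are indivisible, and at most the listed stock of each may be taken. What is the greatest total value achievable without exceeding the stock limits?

Top feasible selections:
- 1×A + 4×B + 1×C: memory 30, value 88
- 1×A + 4×B: memory 25, value 82
- 4×B + 2×C: memory 26, value 80
Best: 88 rps.

88 rps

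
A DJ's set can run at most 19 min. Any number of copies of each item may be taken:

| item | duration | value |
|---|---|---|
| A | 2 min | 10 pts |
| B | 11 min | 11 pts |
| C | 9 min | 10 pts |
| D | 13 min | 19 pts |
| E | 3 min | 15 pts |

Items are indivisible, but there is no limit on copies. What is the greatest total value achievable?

95 pts

Best value-per-unit is A at 10/2; filling with it alone gives 9×10 = 90.
Optimal mix: 8×A + 1×E → duration 19, value 95.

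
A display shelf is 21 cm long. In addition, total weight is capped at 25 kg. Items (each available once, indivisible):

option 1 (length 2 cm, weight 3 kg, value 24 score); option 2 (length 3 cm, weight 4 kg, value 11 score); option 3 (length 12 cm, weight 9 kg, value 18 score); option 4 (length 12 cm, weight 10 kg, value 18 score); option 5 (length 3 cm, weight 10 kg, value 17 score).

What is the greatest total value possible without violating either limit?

59 score

Feasible sets respecting both limits:
- option 1+option 3+option 5: length 17, weight 22, value 59
- option 1+option 4+option 5: length 17, weight 23, value 59
- option 1+option 2+option 3: length 17, weight 16, value 53
Best: 59 score.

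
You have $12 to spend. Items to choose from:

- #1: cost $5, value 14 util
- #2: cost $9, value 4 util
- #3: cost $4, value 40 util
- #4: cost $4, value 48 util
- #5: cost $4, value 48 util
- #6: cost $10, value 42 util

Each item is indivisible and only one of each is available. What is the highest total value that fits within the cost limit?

Check high-value combinations within $12:
- #3+#4+#5: cost 4+4+4=12, value 40+48+48=136
- #4+#5: cost 4+4=8, value 48+48=96
- #3+#4: cost 4+4=8, value 40+48=88
- #3+#5: cost 4+4=8, value 40+48=88
Best: 136 util.

136 util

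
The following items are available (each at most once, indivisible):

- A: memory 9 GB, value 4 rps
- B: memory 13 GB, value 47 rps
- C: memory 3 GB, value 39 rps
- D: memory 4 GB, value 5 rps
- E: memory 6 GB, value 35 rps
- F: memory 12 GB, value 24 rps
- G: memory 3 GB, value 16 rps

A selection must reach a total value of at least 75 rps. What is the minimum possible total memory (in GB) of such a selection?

Subsets with value ≥ 75, sorted by total memory:
- C+E+G: memory 12, value 90
- C+D+E: memory 13, value 79
Minimum memory: 12 GB.

12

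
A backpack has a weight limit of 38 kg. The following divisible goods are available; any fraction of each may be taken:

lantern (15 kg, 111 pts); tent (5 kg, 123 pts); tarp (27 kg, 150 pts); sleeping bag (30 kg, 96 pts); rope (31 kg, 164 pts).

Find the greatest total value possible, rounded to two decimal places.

334.00

Take in order of value per unit:
- tent (123/5 per unit): all 5 → value 123, running total 123.00
- lantern (111/15 per unit): all 15 → value 111, running total 234.00
- tarp (150/27 per unit): 18 of 27 → value 18×150/27 = 100.0000, running total 334.00
Total 334.00.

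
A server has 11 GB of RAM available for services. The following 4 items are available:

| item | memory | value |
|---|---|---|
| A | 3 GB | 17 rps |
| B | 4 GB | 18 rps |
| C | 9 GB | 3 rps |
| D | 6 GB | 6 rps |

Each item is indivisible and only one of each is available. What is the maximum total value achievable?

35 rps

This is a 0/1 knapsack; check combinations near the capacity.
- A+B: memory 3+4=7, value 17+18=35
- B+D: memory 4+6=10, value 18+6=24
- A+D: memory 3+6=9, value 17+6=23
Best: 35 rps.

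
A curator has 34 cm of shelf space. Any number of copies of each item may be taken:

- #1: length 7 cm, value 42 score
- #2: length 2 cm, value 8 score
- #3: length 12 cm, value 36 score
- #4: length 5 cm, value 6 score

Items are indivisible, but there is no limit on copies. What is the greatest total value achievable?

192 score

Best value-per-unit is #1 at 42/7; filling with it alone gives 4×42 = 168.
Optimal mix: 4×#1 + 3×#2 → length 34, value 192.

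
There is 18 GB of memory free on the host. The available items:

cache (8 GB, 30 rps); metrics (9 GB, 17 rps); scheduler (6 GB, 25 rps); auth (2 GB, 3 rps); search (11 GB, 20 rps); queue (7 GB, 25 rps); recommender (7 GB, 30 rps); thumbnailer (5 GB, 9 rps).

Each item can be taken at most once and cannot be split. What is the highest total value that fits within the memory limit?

64 rps

Check high-value combinations within 18 GB:
- scheduler+recommender+thumbnailer: memory 6+7+5=18, value 25+30+9=64
- cache+auth+recommender: memory 8+2+7=17, value 30+3+30=63
- cache+recommender: memory 8+7=15, value 30+30=60
- scheduler+queue+thumbnailer: memory 6+7+5=18, value 25+25+9=59
- scheduler+auth+recommender: memory 6+2+7=15, value 25+3+30=58
Best: 64 rps.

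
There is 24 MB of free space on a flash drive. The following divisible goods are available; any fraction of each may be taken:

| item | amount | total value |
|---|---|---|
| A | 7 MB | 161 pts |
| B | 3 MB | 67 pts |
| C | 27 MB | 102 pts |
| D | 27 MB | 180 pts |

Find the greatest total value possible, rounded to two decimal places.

Take in order of value per unit:
- A (161/7 per unit): all 7 → value 161, running total 161.00
- B (67/3 per unit): all 3 → value 67, running total 228.00
- D (180/27 per unit): 14 of 27 → value 14×180/27 = 93.3333, running total 321.33
Total 321.33.

321.33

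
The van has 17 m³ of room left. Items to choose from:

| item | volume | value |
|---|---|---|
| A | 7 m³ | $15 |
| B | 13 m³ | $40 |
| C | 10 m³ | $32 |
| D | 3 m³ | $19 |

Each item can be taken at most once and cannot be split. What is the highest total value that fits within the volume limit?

Check high-value combinations within 17 m³:
- B+D: volume 13+3=16, value 40+19=59
- C+D: volume 10+3=13, value 32+19=51
- A+C: volume 7+10=17, value 15+32=47
Best: $59.

$59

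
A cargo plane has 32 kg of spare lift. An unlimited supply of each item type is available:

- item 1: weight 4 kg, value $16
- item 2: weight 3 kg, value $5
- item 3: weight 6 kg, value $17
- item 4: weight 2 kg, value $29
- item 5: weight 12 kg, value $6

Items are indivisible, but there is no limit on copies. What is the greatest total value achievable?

$464

Best value-per-unit is item 4 at 29/2, and filling with it alone uses weight 16×2=32. No mix of the others beats 16×29 = 464.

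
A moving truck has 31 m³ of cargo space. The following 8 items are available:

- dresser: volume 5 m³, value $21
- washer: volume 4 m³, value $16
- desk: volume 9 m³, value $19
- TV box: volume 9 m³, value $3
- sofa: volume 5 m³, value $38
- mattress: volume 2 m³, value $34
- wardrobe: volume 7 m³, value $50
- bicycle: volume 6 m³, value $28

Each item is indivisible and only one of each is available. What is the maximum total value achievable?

Check high-value combinations within 31 m³:
- dresser+washer+sofa+mattress+wardrobe+bicycle: volume 5+4+5+2+7+6=29, value 21+16+38+34+50+28=187
- dresser+sofa+mattress+wardrobe+bicycle: volume 5+5+2+7+6=25, value 21+38+34+50+28=171
- desk+sofa+mattress+wardrobe+bicycle: volume 9+5+2+7+6=29, value 19+38+34+50+28=169
Best: $187.

$187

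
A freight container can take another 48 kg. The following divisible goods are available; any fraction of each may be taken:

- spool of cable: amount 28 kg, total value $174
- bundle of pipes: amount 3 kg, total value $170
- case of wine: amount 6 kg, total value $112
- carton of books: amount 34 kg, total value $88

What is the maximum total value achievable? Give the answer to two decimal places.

Take in order of value per unit:
- bundle of pipes (170/3 per unit): all 3 → value 170, running total 170.00
- case of wine (112/6 per unit): all 6 → value 112, running total 282.00
- spool of cable (174/28 per unit): all 28 → value 174, running total 456.00
- carton of books (88/34 per unit): 11 of 34 → value 11×88/34 = 28.4706, running total 484.47
Total 484.47.

484.47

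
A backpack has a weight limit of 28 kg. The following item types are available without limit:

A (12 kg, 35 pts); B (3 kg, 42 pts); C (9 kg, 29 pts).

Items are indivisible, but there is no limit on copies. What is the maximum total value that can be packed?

378 pts

Best value-per-unit is B at 42/3, and filling with it alone uses weight 9×3=27. No mix of the others beats 9×42 = 378.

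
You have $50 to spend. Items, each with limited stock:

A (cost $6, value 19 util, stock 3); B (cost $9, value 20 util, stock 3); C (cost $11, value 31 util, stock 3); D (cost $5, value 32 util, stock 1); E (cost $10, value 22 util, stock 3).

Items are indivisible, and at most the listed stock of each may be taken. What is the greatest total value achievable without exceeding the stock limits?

Best selections within cost 50 and stock limits:
- 2×A + 3×C + 1×D: cost 50, value 163
- 2×A + 2×C + 1×D + 1×E: cost 49, value 154
Best: 163 util.

163 util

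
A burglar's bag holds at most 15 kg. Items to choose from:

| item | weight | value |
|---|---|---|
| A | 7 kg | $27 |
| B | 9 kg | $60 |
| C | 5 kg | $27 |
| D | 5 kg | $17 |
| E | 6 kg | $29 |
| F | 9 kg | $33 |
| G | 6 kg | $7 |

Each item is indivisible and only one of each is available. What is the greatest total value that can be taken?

$89

Check high-value combinations within 15 kg:
- B+E: weight 9+6=15, value 60+29=89
- B+C: weight 9+5=14, value 60+27=87
- B+D: weight 9+5=14, value 60+17=77
- B+G: weight 9+6=15, value 60+7=67
Best: $89.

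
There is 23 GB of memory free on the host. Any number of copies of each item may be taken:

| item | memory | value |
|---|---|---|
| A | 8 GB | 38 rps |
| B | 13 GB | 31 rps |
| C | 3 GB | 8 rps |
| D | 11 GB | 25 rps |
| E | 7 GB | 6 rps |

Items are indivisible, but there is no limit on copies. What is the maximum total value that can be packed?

Best value-per-unit is A at 38/8; filling with it alone gives 2×38 = 76.
Optimal mix: 2×A + 2×C → memory 22, value 92.

92 rps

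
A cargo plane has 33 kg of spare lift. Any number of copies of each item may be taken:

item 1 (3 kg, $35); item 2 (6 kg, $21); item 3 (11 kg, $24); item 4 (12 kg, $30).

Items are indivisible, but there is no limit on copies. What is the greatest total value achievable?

Best value-per-unit is item 1 at 35/3, and filling with it alone uses weight 11×3=33. No mix of the others beats 11×35 = 385.

$385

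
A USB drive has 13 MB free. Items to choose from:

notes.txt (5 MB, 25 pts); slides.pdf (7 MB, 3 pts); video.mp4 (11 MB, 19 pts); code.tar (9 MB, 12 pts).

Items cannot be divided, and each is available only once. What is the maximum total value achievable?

Check high-value combinations within 13 MB:
- notes.txt+slides.pdf: size 5+7=12, value 25+3=28
- notes.txt: size 5, value 25
- video.mp4: size 11, value 19
- code.tar: size 9, value 12
Best: 28 pts.

28 pts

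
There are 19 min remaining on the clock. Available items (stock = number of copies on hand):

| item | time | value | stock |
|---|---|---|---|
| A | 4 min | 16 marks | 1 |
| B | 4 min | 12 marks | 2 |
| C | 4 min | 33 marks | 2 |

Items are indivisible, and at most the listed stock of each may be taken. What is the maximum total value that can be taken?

Best selections within time 19 and stock limits:
- 1×A + 1×B + 2×C: time 16, value 94
- 2×B + 2×C: time 16, value 90
- 1×A + 2×C: time 12, value 82
- 1×B + 2×C: time 12, value 78
Best: 94 marks.

94 marks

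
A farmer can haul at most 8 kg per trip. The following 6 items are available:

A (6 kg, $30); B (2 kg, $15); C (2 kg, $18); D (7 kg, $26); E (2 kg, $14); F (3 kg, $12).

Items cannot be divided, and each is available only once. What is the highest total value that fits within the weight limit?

$48

This is a 0/1 knapsack; check combinations near the capacity.
- A+C: weight 6+2=8, value 30+18=48
- B+C+E: weight 2+2+2=6, value 15+18+14=47
- B+C+F: weight 2+2+3=7, value 15+18+12=45
- A+B: weight 6+2=8, value 30+15=45
Best: $48.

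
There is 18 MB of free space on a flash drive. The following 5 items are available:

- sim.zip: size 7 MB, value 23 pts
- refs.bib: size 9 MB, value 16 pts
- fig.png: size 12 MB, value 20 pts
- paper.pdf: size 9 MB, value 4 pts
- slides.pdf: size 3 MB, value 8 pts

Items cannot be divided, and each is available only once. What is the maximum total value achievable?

Check high-value combinations within 18 MB:
- sim.zip+refs.bib: size 7+9=16, value 23+16=39
- sim.zip+slides.pdf: size 7+3=10, value 23+8=31
- fig.png+slides.pdf: size 12+3=15, value 20+8=28
- sim.zip+paper.pdf: size 7+9=16, value 23+4=27
- refs.bib+slides.pdf: size 9+3=12, value 16+8=24
Best: 39 pts.

39 pts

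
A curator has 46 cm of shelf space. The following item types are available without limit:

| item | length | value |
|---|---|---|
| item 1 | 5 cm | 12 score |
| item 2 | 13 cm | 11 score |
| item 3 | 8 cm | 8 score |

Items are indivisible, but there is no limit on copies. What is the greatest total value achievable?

108 score

Best value-per-unit is item 1 at 12/5, and filling with it alone uses length 9×5=45. No mix of the others beats 9×12 = 108.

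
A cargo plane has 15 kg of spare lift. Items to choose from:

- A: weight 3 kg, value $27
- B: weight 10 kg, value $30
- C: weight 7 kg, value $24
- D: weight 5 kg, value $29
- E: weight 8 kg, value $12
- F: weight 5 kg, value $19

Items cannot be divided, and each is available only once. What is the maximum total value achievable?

$80

Check high-value combinations within 15 kg:
- A+C+D: weight 3+7+5=15, value 27+24+29=80
- A+D+F: weight 3+5+5=13, value 27+29+19=75
- A+C+F: weight 3+7+5=15, value 27+24+19=70
- B+D: weight 10+5=15, value 30+29=59
- A+B: weight 3+10=13, value 27+30=57
Best: $80.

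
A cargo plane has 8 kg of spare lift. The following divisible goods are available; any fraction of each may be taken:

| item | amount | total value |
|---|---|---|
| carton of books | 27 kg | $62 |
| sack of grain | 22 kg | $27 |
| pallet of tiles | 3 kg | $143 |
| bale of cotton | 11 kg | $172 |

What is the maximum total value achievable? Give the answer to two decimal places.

Take in order of value per unit:
- pallet of tiles (143/3 per unit): all 3 → value 143, running total 143.00
- bale of cotton (172/11 per unit): 5 of 11 → value 5×172/11 = 78.1818, running total 221.18
Total 221.18.

221.18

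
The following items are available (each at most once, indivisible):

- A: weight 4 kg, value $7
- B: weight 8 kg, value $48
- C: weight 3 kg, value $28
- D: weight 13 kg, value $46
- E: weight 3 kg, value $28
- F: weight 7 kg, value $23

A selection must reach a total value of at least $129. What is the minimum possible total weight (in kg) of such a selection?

25

Subsets with value ≥ 129, sorted by total weight:
- A+B+C+E+F: weight 25, value 134
- B+C+D+E: weight 27, value 150
Minimum weight: 25 kg.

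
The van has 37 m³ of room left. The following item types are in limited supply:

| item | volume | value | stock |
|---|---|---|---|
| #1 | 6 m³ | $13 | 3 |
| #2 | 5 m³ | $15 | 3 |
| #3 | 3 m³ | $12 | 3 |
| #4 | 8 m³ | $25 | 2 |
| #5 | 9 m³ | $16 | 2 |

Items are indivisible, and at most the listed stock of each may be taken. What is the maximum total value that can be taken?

$119

Top feasible selections:
- 3×#2 + 2×#3 + 2×#4: volume 37, value 119
- 2×#2 + 3×#3 + 2×#4: volume 35, value 116
- 1×#1 + 1×#2 + 3×#3 + 2×#4: volume 36, value 114
- 2×#1 + 3×#3 + 2×#4: volume 37, value 112
Best: $119.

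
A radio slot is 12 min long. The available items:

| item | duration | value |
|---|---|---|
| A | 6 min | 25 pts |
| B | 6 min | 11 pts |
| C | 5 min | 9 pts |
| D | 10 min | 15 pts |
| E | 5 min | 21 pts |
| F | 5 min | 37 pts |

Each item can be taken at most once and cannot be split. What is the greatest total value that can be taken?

62 pts

Check high-value combinations within 12 min:
- A+F: duration 6+5=11, value 25+37=62
- E+F: duration 5+5=10, value 21+37=58
- B+F: duration 6+5=11, value 11+37=48
- C+F: duration 5+5=10, value 9+37=46
- A+E: duration 6+5=11, value 25+21=46
Best: 62 pts.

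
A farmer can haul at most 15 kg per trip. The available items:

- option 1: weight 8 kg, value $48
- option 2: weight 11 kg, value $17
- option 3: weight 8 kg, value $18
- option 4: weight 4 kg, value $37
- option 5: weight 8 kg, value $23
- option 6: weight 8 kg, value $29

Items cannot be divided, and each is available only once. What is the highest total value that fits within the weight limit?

$85

Check high-value combinations within 15 kg:
- option 1+option 4: weight 8+4=12, value 48+37=85
- option 4+option 6: weight 4+8=12, value 37+29=66
- option 4+option 5: weight 4+8=12, value 37+23=60
- option 3+option 4: weight 8+4=12, value 18+37=55
Best: $85.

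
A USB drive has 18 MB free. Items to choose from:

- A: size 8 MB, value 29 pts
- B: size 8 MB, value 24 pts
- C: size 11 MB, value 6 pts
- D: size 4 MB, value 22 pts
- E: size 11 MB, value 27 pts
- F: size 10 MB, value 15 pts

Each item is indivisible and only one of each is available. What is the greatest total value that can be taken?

Check high-value combinations within 18 MB:
- A+B: size 8+8=16, value 29+24=53
- A+D: size 8+4=12, value 29+22=51
- D+E: size 4+11=15, value 22+27=49
- B+D: size 8+4=12, value 24+22=46
- A+F: size 8+10=18, value 29+15=44
Best: 53 pts.

53 pts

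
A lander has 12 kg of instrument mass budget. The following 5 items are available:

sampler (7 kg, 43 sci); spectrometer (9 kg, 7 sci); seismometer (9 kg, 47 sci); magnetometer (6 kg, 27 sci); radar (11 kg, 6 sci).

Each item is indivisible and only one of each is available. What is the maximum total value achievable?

Check high-value combinations within 12 kg:
- seismometer: mass 9, value 47
- sampler: mass 7, value 43
- magnetometer: mass 6, value 27
Best: 47 sci.

47 sci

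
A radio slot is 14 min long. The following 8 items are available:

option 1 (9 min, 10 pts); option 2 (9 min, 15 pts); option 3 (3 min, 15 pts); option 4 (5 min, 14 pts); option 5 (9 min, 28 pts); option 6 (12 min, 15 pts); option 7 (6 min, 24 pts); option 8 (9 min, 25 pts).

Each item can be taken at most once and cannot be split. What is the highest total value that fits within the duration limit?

Check high-value combinations within 14 min:
- option 3+option 4+option 7: duration 3+5+6=14, value 15+14+24=53
- option 3+option 5: duration 3+9=12, value 15+28=43
- option 4+option 5: duration 5+9=14, value 14+28=42
- option 3+option 8: duration 3+9=12, value 15+25=40
- option 3+option 7: duration 3+6=9, value 15+24=39
Best: 53 pts.

53 pts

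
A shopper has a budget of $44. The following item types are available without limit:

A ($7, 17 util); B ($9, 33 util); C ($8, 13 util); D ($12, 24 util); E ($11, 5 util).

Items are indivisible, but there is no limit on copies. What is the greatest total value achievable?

Best value-per-unit is B at 33/9; filling with it alone gives 4×33 = 132.
Optimal mix: 1×A + 4×B → cost 43, value 149.

149 util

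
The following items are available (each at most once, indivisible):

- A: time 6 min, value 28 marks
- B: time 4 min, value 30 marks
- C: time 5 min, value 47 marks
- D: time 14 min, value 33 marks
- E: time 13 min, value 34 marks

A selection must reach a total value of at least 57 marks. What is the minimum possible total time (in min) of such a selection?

Subsets with value ≥ 57, sorted by total time:
- B+C: time 9, value 77
- A+B: time 10, value 58
Minimum time: 9 min.

9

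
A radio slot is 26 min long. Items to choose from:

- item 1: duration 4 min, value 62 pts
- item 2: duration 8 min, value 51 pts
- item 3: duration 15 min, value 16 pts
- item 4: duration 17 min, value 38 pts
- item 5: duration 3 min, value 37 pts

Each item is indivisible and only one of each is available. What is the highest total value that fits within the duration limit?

This is a 0/1 knapsack; check combinations near the capacity.
- item 1+item 2+item 5: duration 4+8+3=15, value 62+51+37=150
- item 1+item 4+item 5: duration 4+17+3=24, value 62+38+37=137
- item 1+item 3+item 5: duration 4+15+3=22, value 62+16+37=115
- item 1+item 2: duration 4+8=12, value 62+51=113
- item 2+item 3+item 5: duration 8+15+3=26, value 51+16+37=104
Best: 150 pts.

150 pts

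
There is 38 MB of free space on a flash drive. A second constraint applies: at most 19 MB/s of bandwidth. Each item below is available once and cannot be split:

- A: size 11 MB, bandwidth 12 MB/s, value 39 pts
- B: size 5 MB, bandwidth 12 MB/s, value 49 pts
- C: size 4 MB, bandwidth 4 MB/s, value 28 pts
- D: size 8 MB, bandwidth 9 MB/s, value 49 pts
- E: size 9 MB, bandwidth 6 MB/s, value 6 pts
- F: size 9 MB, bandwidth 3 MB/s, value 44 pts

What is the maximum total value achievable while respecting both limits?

Feasible sets respecting both limits:
- B+C+F: size 18, bandwidth 19, value 121
- C+D+F: size 21, bandwidth 16, value 121
- A+C+F: size 24, bandwidth 19, value 111
- D+E+F: size 26, bandwidth 18, value 99
Best: 121 pts.

121 pts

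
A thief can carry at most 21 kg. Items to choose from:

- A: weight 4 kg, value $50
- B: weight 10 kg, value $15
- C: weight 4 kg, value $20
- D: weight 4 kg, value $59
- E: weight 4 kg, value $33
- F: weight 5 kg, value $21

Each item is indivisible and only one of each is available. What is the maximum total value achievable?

Check high-value combinations within 21 kg:
- A+C+D+E+F: weight 4+4+4+4+5=21, value 50+20+59+33+21=183
- A+D+E+F: weight 4+4+4+5=17, value 50+59+33+21=163
- A+C+D+E: weight 4+4+4+4=16, value 50+20+59+33=162
- A+C+D+F: weight 4+4+4+5=17, value 50+20+59+21=150
- A+D+E: weight 4+4+4=12, value 50+59+33=142
Best: $183.

$183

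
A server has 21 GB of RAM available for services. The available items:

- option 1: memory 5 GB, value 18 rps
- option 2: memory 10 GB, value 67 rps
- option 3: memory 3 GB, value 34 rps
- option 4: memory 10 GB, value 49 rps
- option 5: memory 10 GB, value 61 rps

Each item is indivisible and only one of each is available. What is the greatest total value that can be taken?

128 rps

Check high-value combinations within 21 GB:
- option 2+option 5: memory 10+10=20, value 67+61=128
- option 1+option 2+option 3: memory 5+10+3=18, value 18+67+34=119
- option 2+option 4: memory 10+10=20, value 67+49=116
- option 1+option 3+option 5: memory 5+3+10=18, value 18+34+61=113
Best: 128 rps.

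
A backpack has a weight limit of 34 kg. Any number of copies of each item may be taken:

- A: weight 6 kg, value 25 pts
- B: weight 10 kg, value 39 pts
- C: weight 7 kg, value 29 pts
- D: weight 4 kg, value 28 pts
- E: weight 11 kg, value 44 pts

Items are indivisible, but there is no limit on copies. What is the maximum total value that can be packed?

Best value-per-unit is D at 28/4, and filling with it alone uses weight 8×4=32. No mix of the others beats 8×28 = 224.

224 pts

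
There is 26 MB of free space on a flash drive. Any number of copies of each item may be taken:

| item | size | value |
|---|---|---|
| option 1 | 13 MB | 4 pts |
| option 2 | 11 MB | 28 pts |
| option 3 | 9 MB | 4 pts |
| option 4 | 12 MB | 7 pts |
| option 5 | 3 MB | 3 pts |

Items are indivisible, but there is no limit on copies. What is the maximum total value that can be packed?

Best value-per-unit is option 2 at 28/11; filling with it alone gives 2×28 = 56.
Optimal mix: 2×option 2 + 1×option 5 → size 25, value 59.

59 pts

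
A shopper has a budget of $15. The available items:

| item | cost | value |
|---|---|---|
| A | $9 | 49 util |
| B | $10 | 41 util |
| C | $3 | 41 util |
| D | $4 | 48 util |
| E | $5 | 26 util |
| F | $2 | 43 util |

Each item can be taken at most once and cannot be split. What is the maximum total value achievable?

Check high-value combinations within $15:
- C+D+E+F: cost 3+4+5+2=14, value 41+48+26+43=158
- A+D+F: cost 9+4+2=15, value 49+48+43=140
- A+C+F: cost 9+3+2=14, value 49+41+43=133
- C+D+F: cost 3+4+2=9, value 41+48+43=132
Best: 158 util.

158 util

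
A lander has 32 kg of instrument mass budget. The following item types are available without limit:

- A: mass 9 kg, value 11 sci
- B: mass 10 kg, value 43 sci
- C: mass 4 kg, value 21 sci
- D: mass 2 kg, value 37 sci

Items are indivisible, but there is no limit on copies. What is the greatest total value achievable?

592 sci

Best value-per-unit is D at 37/2, and filling with it alone uses mass 16×2=32. No mix of the others beats 16×37 = 592.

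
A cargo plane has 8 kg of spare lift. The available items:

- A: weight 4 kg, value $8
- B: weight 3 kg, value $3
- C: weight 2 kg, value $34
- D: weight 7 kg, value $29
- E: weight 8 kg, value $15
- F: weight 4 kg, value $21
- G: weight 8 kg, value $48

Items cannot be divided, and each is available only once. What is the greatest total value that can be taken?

$55

Check high-value combinations within 8 kg:
- C+F: weight 2+4=6, value 34+21=55
- G: weight 8, value 48
- A+C: weight 4+2=6, value 8+34=42
- B+C: weight 3+2=5, value 3+34=37
Best: $55.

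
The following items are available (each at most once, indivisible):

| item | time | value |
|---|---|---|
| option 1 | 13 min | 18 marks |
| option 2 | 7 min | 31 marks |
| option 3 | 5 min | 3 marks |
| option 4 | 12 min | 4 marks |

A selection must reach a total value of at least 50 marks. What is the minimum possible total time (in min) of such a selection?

25

Subsets with value ≥ 50, sorted by total time:
- option 1+option 2+option 3: time 25, value 52
- option 1+option 2+option 4: time 32, value 53
Minimum time: 25 min.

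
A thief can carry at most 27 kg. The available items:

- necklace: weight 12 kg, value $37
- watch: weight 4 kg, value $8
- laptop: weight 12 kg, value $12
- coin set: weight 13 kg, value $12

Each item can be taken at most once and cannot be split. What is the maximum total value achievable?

$49

Check high-value combinations within 27 kg:
- necklace+laptop: weight 12+12=24, value 37+12=49
- necklace+coin set: weight 12+13=25, value 37+12=49
- necklace+watch: weight 12+4=16, value 37+8=45
- necklace: weight 12, value 37
- laptop+coin set: weight 12+13=25, value 12+12=24
Best: $49.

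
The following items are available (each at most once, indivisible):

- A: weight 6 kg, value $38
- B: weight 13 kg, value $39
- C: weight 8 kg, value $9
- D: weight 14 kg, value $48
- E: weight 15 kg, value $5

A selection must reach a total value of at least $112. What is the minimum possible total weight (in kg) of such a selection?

Subsets with value ≥ 112, sorted by total weight:
- A+B+D: weight 33, value 125
- A+B+C+D: weight 41, value 134
- A+B+D+E: weight 48, value 130
- A+B+C+D+E: weight 56, value 139
Minimum weight: 33 kg.

33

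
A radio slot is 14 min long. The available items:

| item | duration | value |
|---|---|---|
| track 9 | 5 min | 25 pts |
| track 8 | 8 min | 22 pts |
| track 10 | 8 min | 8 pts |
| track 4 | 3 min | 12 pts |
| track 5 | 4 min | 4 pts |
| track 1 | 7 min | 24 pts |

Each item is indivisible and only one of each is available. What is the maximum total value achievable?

49 pts

This is a 0/1 knapsack; check combinations near the capacity.
- track 9+track 1: duration 5+7=12, value 25+24=49
- track 9+track 8: duration 5+8=13, value 25+22=47
- track 9+track 4+track 5: duration 5+3+4=12, value 25+12+4=41
- track 4+track 5+track 1: duration 3+4+7=14, value 12+4+24=40
Best: 49 pts.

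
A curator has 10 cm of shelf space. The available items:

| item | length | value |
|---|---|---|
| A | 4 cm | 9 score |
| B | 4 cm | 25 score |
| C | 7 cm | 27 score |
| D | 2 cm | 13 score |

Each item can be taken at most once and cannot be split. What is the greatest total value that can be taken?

47 score

Check high-value combinations within 10 cm:
- A+B+D: length 4+4+2=10, value 9+25+13=47
- C+D: length 7+2=9, value 27+13=40
- B+D: length 4+2=6, value 25+13=38
Best: 47 score.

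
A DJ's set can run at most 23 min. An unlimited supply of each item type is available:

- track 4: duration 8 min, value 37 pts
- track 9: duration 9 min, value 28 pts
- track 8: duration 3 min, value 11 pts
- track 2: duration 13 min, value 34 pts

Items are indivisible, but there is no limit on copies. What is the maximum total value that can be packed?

96 pts

Best value-per-unit is track 4 at 37/8; filling with it alone gives 2×37 = 74.
Optimal mix: 2×track 4 + 2×track 8 → duration 22, value 96.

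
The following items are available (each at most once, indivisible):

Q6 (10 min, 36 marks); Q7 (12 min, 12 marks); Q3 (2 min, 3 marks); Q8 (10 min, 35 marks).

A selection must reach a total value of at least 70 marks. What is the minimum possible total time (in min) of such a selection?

Subsets with value ≥ 70, sorted by total time:
- Q6+Q8: time 20, value 71
- Q6+Q3+Q8: time 22, value 74
Minimum time: 20 min.

20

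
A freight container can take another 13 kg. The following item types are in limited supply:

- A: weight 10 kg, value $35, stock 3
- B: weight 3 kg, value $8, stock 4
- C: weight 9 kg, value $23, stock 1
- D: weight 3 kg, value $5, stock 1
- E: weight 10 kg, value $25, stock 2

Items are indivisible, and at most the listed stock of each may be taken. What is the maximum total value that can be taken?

Best selections within weight 13 and stock limits:
- 1×A + 1×B: weight 13, value 43
- 1×A + 1×D: weight 13, value 40
Best: $43.

$43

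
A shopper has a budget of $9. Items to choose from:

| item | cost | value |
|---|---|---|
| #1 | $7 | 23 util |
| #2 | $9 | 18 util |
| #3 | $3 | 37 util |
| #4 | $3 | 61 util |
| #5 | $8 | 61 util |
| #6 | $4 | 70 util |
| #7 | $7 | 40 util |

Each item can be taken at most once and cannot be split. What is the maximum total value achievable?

Check high-value combinations within $9:
- #4+#6: cost 3+4=7, value 61+70=131
- #3+#6: cost 3+4=7, value 37+70=107
- #3+#4: cost 3+3=6, value 37+61=98
- #6: cost 4, value 70
- #4: cost 3, value 61
Best: 131 util.

131 util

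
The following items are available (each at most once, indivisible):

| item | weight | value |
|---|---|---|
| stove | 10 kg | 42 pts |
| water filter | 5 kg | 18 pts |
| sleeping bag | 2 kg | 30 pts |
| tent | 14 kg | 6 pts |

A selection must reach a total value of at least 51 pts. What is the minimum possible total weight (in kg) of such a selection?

12

Subsets with value ≥ 51, sorted by total weight:
- stove+sleeping bag: weight 12, value 72
- stove+water filter: weight 15, value 60
- stove+water filter+sleeping bag: weight 17, value 90
- water filter+sleeping bag+tent: weight 21, value 54
Minimum weight: 12 kg.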